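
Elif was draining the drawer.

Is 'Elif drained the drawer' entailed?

no

'was draining' is progressive; for an accomplishment like 'drain the drawer', it doesn't entail completion.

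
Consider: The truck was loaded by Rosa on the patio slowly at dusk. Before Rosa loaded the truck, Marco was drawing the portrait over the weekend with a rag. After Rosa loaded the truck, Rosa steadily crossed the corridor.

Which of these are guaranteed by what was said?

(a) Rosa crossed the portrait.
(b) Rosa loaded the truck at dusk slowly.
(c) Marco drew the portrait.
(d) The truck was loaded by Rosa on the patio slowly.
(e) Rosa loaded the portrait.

(a) Not entailed — Rosa crossed the corridor, not the portrait; the portrait belongs to the drawing event.
(b) Entailed — this follows by dropping conjuncts from the loading event's description.
(c) Not entailed — 'was drawing' is progressive on an accomplishment; it does not entail the completed 'drew'.
(d) Entailed — dropping 'at dusk' leaves a sub-description the original still satisfies.
(e) Not entailed — Rosa loaded the truck, not the portrait; the portrait belongs to the drawing event.

(b), (d)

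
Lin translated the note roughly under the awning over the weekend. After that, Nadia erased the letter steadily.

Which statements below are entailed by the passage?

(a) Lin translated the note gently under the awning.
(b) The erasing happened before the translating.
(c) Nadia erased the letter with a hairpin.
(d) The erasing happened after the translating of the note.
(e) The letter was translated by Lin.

(a) Not entailed — 'gently' adds a manner not in (and inconsistent with) the original.
(b) Not entailed — the narrative places the translating before the erasing, not after.
(c) Not entailed — 'with a hairpin' adds information not in the original event.
(d) Entailed — the narrative places the translating before the erasing.
(e) Not entailed — Lin translated the note, not the letter; the letter belongs to the erasing event.

(d)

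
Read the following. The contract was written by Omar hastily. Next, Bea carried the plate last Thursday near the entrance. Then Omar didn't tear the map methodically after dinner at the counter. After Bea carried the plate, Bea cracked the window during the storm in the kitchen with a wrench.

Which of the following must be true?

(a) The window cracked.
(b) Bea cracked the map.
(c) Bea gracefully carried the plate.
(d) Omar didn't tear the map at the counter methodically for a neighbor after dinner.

(a) Entailed — 'Bea cracked the window' is causative; it entails the inchoative 'the window cracked'.
(b) Not entailed — Bea cracked the window, not the map; the map belongs to the tearing event.
(c) Not entailed — 'gracefully' adds information not in the original event.
(d) Entailed — under negation, adding a further restriction is entailed: if no such tearing event occurred, none occurred for a neighbor either.

(a), (d)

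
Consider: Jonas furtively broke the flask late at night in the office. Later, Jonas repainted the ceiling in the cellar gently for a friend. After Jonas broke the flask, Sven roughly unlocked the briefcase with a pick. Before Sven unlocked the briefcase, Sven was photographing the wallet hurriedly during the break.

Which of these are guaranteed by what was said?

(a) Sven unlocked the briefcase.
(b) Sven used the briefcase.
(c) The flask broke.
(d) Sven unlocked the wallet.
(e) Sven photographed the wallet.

(a), (c)

(a) Entailed — dropping 'with a pick', 'roughly' leaves a sub-description the original still satisfies.
(b) Not entailed — the briefcase is the patient, not an instrument — Sven used a pick.
(c) Entailed — 'Jonas broke the flask' is causative; it entails the inchoative 'the flask broke'.
(d) Not entailed — Sven unlocked the briefcase, not the wallet; the wallet belongs to the photographing event.
(e) Not entailed — 'was photographing' is progressive on an accomplishment; it does not entail the completed 'photographed'.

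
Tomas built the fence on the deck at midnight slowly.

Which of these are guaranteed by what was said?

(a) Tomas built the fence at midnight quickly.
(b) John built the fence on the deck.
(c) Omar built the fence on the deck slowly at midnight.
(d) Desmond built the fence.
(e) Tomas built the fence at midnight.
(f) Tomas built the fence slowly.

(e), (f)

(a) Not entailed — 'quickly' adds a manner not in (and inconsistent with) the original.
(b) Not entailed — the passage has Tomas building the fence, not John.
(c) Not entailed — the passage has Tomas building the fence, not Omar.
(d) Not entailed — the passage has Tomas building the fence, not Desmond.
(e) Entailed — the original entails any weakening of itself; this just drops 'slowly', 'on the deck'.
(f) Entailed — every conjunct here is already in the original building event.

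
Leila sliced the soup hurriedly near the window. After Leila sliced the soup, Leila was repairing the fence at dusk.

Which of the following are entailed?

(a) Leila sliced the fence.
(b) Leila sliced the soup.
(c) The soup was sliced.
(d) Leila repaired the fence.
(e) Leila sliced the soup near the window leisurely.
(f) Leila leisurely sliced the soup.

(a) Not entailed — Leila sliced the soup, not the fence; the fence belongs to the repairing event.
(b) Entailed — this follows by dropping conjuncts from the slicing event's description.
(c) Entailed — the original entails any weakening of itself; this just drops 'near the window', 'hurriedly' and generalizes the agent.
(d) Not entailed — 'was repairing' is progressive on an accomplishment; it does not entail the completed 'repaired'.
(e) Not entailed — 'leisurely' adds a manner not in (and inconsistent with) the original.
(f) Not entailed — 'leisurely' adds a manner not in (and inconsistent with) the original.

(b), (c)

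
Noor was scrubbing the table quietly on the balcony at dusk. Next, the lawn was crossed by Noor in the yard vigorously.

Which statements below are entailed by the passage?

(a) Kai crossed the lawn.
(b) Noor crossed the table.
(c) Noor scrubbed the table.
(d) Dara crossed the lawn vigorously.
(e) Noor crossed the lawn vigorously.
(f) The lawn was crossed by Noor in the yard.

(c), (e), (f)

(a) Not entailed — the passage has Noor crossing the lawn, not Kai.
(b) Not entailed — Noor crossed the lawn, not the table; the table belongs to the scrubbing event.
(c) Entailed — 'scrub' is an activity; 'was scrubbing' entails that some scrubbing happened, so 'scrubbed' holds.
(d) Not entailed — the passage has Noor crossing the lawn, not Dara.
(e) Entailed — dropping 'in the yard' leaves a sub-description the original still satisfies.
(f) Entailed — dropping 'vigorously' leaves a sub-description the original still satisfies.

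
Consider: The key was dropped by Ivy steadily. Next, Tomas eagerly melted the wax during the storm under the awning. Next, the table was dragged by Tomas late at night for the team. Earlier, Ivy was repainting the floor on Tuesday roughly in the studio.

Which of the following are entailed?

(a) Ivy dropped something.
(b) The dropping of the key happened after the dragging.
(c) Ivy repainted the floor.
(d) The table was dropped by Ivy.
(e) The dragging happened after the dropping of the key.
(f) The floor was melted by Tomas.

(a), (e)

(a) Entailed — dropping 'steadily' and generalizing the patient leaves a sub-description the original still satisfies.
(b) Not entailed — the narrative places the dropping before the dragging, not after.
(c) Not entailed — 'was repainting' is progressive on an accomplishment; it does not entail the completed 'repainted'.
(d) Not entailed — Ivy dropped the key, not the table; the table belongs to the dragging event.
(e) Entailed — the narrative places the dropping before the dragging.
(f) Not entailed — Tomas melted the wax, not the floor; the floor belongs to the repainting event.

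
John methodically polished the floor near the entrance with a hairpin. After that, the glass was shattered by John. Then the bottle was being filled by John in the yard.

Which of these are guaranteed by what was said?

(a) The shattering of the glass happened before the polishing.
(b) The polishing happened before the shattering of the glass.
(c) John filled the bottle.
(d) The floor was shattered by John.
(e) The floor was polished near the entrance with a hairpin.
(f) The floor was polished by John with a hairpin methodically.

(a) Not entailed — the narrative places the polishing before the shattering, not after.
(b) Entailed — the narrative places the polishing before the shattering.
(c) Not entailed — 'was filling' is progressive on an accomplishment; it does not entail the completed 'filled'.
(d) Not entailed — John shattered the glass, not the floor; the floor belongs to the polishing event.
(e) Entailed — every conjunct here is already in the original polishing event.
(f) Entailed — every conjunct here is already in the original polishing event.

(b), (e), (f)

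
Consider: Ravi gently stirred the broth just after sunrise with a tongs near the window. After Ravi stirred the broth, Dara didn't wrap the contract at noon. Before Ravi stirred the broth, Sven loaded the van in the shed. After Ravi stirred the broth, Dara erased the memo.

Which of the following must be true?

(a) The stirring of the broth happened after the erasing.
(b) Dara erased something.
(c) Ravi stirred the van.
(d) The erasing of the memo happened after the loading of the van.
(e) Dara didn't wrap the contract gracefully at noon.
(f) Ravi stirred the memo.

(b), (d), (e)

(a) Not entailed — the narrative places the stirring before the erasing, not after.
(b) Entailed — every conjunct here is already in the original erasing event.
(c) Not entailed — Ravi stirred the broth, not the van; the van belongs to the loading event.
(d) Entailed — the narrative places the loading before the erasing.
(e) Entailed — under negation, adding a further restriction is entailed: if no such wrapping event occurred, none occurred gracefully either.
(f) Not entailed — Ravi stirred the broth, not the memo; the memo belongs to the erasing event.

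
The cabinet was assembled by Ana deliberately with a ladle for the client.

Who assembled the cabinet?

Ana

'Ana' marks the agent of the assembling event.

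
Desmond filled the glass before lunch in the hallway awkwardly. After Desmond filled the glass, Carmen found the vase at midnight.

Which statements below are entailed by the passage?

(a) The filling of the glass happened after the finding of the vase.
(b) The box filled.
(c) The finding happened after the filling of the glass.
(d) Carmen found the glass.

(c)

(a) Not entailed — the narrative places the filling before the finding, not after.
(b) Not entailed — the glass is what filled, not the box.
(c) Entailed — the narrative places the filling before the finding.
(d) Not entailed — Carmen found the vase, not the glass; the glass belongs to the filling event.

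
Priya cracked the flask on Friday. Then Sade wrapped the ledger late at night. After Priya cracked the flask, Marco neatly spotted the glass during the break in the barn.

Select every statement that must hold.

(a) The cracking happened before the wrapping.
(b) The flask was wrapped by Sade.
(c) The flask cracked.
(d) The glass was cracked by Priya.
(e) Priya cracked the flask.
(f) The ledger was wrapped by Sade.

(a), (c), (e), (f)

(a) Entailed — the narrative places the cracking before the wrapping.
(b) Not entailed — Sade wrapped the ledger, not the flask; the flask belongs to the cracking event.
(c) Entailed — 'Priya cracked the flask' is causative; it entails the inchoative 'the flask cracked'.
(d) Not entailed — Priya cracked the flask, not the glass; the glass belongs to the spotting event.
(e) Entailed — dropping 'on Friday' leaves a sub-description the original still satisfies.
(f) Entailed — every conjunct here is already in the original wrapping event.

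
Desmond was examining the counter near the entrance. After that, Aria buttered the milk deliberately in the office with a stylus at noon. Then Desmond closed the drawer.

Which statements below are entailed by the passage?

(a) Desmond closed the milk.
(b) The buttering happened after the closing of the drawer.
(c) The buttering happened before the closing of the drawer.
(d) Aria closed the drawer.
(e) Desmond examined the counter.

(a) Not entailed — Desmond closed the drawer, not the milk; the milk belongs to the buttering event.
(b) Not entailed — the narrative places the buttering before the closing, not after.
(c) Entailed — the narrative places the buttering before the closing.
(d) Not entailed — the passage has Desmond closing the drawer, not Aria.
(e) Entailed — 'examine' is an activity; 'was examining' entails that some examining happened, so 'examined' holds.

(c), (e)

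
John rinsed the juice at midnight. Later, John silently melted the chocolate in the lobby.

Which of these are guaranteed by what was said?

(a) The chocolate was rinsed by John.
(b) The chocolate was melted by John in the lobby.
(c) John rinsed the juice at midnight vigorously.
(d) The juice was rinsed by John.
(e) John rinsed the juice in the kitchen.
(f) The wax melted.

(a) Not entailed — John rinsed the juice, not the chocolate; the chocolate belongs to the melting event.
(b) Entailed — dropping 'silently' leaves a sub-description the original still satisfies.
(c) Not entailed — 'vigorously' adds information not in the original event.
(d) Entailed — dropping 'at midnight' leaves a sub-description the original still satisfies.
(e) Not entailed — 'in the kitchen' adds information not in the original event.
(f) Not entailed — the chocolate is what melted, not the wax.

(b), (d)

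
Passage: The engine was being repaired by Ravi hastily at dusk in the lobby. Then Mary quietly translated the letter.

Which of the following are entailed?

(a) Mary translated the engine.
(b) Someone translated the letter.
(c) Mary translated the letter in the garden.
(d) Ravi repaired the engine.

(a) Not entailed — Mary translated the letter, not the engine; the engine belongs to the repairing event.
(b) Entailed — every conjunct here is already in the original translating event.
(c) Not entailed — 'in the garden' adds information not in the original event.
(d) Not entailed — 'was repairing' is progressive on an accomplishment; it does not entail the completed 'repaired'.

(b)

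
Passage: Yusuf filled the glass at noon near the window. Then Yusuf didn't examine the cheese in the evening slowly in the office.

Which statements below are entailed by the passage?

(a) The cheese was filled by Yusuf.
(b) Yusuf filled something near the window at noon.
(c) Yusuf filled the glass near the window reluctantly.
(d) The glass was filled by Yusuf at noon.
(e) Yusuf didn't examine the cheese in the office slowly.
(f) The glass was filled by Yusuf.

(b), (d), (f)

(a) Not entailed — Yusuf filled the glass, not the cheese; the cheese belongs to the examining event.
(b) Entailed — every conjunct here is already in the original filling event.
(c) Not entailed — 'reluctantly' adds information not in the original event.
(d) Entailed — dropping 'near the window' leaves a sub-description the original still satisfies.
(e) Not entailed — dropping 'in the evening' under negation is not valid — the original leaves open that Yusuf examined the cheese some other way.
(f) Entailed — this follows by dropping conjuncts from the filling event's description.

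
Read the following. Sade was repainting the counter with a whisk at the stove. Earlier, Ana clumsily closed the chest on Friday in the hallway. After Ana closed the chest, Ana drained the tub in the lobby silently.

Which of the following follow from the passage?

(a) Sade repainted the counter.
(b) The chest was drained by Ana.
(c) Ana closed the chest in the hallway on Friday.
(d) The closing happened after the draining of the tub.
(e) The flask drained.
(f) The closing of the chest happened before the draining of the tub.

(a) Not entailed — 'was repainting' is progressive on an accomplishment; it does not entail the completed 'repainted'.
(b) Not entailed — Ana drained the tub, not the chest; the chest belongs to the closing event.
(c) Entailed — every conjunct here is already in the original closing event.
(d) Not entailed — the narrative places the closing before the draining, not after.
(e) Not entailed — the tub is what drained, not the flask.
(f) Entailed — the narrative places the closing before the draining.

(c), (f)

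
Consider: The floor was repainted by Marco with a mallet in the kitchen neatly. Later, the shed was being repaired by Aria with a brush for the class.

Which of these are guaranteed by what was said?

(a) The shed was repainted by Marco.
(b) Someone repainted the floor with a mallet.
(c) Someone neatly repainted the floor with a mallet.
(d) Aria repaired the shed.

(a) Not entailed — Marco repainted the floor, not the shed; the shed belongs to the repairing event.
(b) Entailed — the original entails any weakening of itself; this just drops 'neatly', 'in the kitchen' and generalizes the agent.
(c) Entailed — this follows by dropping conjuncts from the repainting event's description.
(d) Not entailed — 'was repairing' is progressive on an accomplishment; it does not entail the completed 'repaired'.

(b), (c)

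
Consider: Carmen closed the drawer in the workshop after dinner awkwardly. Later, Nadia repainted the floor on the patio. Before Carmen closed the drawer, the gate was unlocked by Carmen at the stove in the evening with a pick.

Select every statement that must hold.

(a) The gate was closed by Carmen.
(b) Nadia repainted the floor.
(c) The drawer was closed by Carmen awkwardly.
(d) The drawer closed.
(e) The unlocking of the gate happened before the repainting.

(a) Not entailed — Carmen closed the drawer, not the gate; the gate belongs to the unlocking event.
(b) Entailed — dropping 'on the patio' leaves a sub-description the original still satisfies.
(c) Entailed — dropping 'after dinner', 'in the workshop' leaves a sub-description the original still satisfies.
(d) Entailed — 'Carmen closed the drawer' is causative; it entails the inchoative 'the drawer closed'.
(e) Entailed — the narrative places the unlocking before the repainting.

(b), (c), (d), (e)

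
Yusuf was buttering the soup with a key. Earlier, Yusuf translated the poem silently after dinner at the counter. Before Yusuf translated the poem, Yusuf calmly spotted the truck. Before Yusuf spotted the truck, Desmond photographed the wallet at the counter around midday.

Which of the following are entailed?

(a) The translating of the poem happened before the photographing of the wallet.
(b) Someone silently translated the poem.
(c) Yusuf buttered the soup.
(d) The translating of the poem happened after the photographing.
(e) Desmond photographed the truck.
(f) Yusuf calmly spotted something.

(a) Not entailed — the narrative places the photographing before the translating, not after.
(b) Entailed — dropping 'at the counter', 'after dinner' and generalizing the agent leaves a sub-description the original still satisfies.
(c) Not entailed — 'was buttering' is progressive on an accomplishment; it does not entail the completed 'buttered'.
(d) Entailed — the narrative places the photographing before the translating.
(e) Not entailed — Desmond photographed the wallet, not the truck; the truck belongs to the spotting event.
(f) Entailed — every conjunct here is already in the original spotting event.

(b), (d), (f)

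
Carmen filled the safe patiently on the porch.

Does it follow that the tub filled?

no

Nothing is said about any tub; only the safe is affected.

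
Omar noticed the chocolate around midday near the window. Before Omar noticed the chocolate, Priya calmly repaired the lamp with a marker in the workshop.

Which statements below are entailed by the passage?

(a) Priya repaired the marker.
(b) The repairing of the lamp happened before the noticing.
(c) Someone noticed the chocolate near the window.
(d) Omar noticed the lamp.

(a) Not entailed — the marker is the instrument, not what was repaired.
(b) Entailed — the narrative places the repairing before the noticing.
(c) Entailed — this follows by dropping conjuncts from the noticing event's description.
(d) Not entailed — Omar noticed the chocolate, not the lamp; the lamp belongs to the repairing event.

(b), (c)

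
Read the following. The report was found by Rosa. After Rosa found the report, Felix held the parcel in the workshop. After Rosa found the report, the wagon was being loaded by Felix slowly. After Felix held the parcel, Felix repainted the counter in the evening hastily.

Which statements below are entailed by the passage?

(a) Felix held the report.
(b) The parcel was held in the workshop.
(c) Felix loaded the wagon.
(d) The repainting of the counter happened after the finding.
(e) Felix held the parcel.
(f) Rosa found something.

(b), (d), (e), (f)

(a) Not entailed — Felix held the parcel, not the report; the report belongs to the finding event.
(b) Entailed — this follows by dropping conjuncts from the holding event's description.
(c) Not entailed — 'was loading' is progressive on an accomplishment; it does not entail the completed 'loaded'.
(d) Entailed — the narrative places the finding before the repainting.
(e) Entailed — the original entails any weakening of itself; this just drops 'in the workshop'.
(f) Entailed — the original entails any weakening of itself; this just generalizes the patient.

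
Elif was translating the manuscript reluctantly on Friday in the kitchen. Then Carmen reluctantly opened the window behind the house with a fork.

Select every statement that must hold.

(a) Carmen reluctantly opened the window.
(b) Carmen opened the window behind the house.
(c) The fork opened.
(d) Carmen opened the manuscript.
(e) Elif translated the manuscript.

(a), (b)

(a) Entailed — this follows by dropping conjuncts from the opening event's description.
(b) Entailed — this follows by dropping conjuncts from the opening event's description.
(c) Not entailed — the window is what opened, not the fork.
(d) Not entailed — Carmen opened the window, not the manuscript; the manuscript belongs to the translating event.
(e) Not entailed — 'was translating' is progressive on an accomplishment; it does not entail the completed 'translated'.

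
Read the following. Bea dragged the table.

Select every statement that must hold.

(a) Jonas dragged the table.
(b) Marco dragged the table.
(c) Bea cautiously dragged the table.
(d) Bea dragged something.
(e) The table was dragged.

(a) Not entailed — the passage has Bea dragging the table, not Jonas.
(b) Not entailed — the passage has Bea dragging the table, not Marco.
(c) Not entailed — 'cautiously' adds information not in the original event.
(d) Entailed — this follows by dropping conjuncts from the dragging event's description.
(e) Entailed — this follows by dropping conjuncts from the dragging event's description.

(d), (e)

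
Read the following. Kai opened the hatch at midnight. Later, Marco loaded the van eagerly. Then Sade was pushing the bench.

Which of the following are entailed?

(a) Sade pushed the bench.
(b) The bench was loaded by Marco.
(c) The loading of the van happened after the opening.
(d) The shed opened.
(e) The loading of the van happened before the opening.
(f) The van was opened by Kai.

(a) Entailed — 'push' is an activity; 'was pushing' entails that some pushing happened, so 'pushed' holds.
(b) Not entailed — Marco loaded the van, not the bench; the bench belongs to the pushing event.
(c) Entailed — the narrative places the opening before the loading.
(d) Not entailed — the hatch is what opened, not the shed.
(e) Not entailed — the narrative places the opening before the loading, not after.
(f) Not entailed — Kai opened the hatch, not the van; the van belongs to the loading event.

(a), (c)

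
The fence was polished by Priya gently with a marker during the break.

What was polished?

the fence

'the fence' marks the patient of the polishing event.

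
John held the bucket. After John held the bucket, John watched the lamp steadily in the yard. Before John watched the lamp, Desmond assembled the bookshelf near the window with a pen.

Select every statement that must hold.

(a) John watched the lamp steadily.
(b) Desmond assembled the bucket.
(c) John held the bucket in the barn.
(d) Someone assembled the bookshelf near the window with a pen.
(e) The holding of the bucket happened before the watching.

(a), (d), (e)

(a) Entailed — this follows by dropping conjuncts from the watching event's description.
(b) Not entailed — Desmond assembled the bookshelf, not the bucket; the bucket belongs to the holding event.
(c) Not entailed — 'in the barn' adds information not in the original event.
(d) Entailed — this follows by dropping conjuncts from the assembling event's description.
(e) Entailed — the narrative places the holding before the watching.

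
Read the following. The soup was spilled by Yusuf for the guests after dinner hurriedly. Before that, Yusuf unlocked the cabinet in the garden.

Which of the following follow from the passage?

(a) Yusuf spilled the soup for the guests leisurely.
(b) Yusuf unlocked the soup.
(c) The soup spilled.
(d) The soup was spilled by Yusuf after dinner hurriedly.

(a) Not entailed — 'leisurely' adds a manner not in (and inconsistent with) the original.
(b) Not entailed — Yusuf unlocked the cabinet, not the soup; the soup belongs to the spilling event.
(c) Entailed — 'Yusuf spilled the soup' is causative; it entails the inchoative 'the soup spilled'.
(d) Entailed — every conjunct here is already in the original spilling event.

(c), (d)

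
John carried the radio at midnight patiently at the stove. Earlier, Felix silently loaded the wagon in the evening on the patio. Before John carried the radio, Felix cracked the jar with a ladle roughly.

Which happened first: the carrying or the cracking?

The connectives place the cracking before the carrying.

the cracking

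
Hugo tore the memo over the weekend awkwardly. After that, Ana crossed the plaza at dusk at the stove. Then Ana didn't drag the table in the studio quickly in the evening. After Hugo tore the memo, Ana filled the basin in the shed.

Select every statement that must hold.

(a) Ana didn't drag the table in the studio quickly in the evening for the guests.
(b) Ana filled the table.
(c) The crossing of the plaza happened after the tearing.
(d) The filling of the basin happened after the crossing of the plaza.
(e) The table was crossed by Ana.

(a), (c)

(a) Entailed — under negation, adding a further restriction is entailed: if no such dragging event occurred, none occurred for the guests either.
(b) Not entailed — Ana filled the basin, not the table; the table belongs to the dragging event.
(c) Entailed — the narrative places the tearing before the crossing.
(d) Not entailed — the narrative doesn't order the crossing relative to the filling.
(e) Not entailed — Ana crossed the plaza, not the table; the table belongs to the dragging event.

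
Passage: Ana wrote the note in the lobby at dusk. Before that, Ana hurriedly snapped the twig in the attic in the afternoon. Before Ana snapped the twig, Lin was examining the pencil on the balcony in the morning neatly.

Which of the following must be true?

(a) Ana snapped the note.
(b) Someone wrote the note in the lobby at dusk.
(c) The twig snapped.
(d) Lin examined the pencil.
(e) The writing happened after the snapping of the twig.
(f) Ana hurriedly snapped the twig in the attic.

(a) Not entailed — Ana snapped the twig, not the note; the note belongs to the writing event.
(b) Entailed — every conjunct here is already in the original writing event.
(c) Entailed — 'Ana snapped the twig' is causative; it entails the inchoative 'the twig snapped'.
(d) Entailed — 'examine' is an activity; 'was examining' entails that some examining happened, so 'examined' holds.
(e) Entailed — the narrative places the snapping before the writing.
(f) Entailed — dropping 'in the afternoon' leaves a sub-description the original still satisfies.

(b), (c), (d), (e), (f)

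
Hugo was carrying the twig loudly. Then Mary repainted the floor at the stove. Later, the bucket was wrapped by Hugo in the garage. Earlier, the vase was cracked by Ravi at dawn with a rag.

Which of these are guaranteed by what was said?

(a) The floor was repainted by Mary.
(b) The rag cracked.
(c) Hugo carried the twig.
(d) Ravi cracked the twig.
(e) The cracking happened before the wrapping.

(a) Entailed — every conjunct here is already in the original repainting event.
(b) Not entailed — the vase is what cracked, not the rag.
(c) Entailed — 'carry' is an activity; 'was carrying' entails that some carrying happened, so 'carried' holds.
(d) Not entailed — Ravi cracked the vase, not the twig; the twig belongs to the carrying event.
(e) Entailed — the narrative places the cracking before the wrapping.

(a), (c), (e)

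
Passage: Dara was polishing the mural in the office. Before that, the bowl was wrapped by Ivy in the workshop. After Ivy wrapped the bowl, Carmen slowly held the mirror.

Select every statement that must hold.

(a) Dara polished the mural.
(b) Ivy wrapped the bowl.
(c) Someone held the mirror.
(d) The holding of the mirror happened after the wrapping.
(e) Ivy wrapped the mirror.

(a), (b), (c), (d)

(a) Entailed — 'polish' is an activity; 'was polishing' entails that some polishing happened, so 'polished' holds.
(b) Entailed — every conjunct here is already in the original wrapping event.
(c) Entailed — dropping 'slowly' and generalizing the agent leaves a sub-description the original still satisfies.
(d) Entailed — the narrative places the wrapping before the holding.
(e) Not entailed — Ivy wrapped the bowl, not the mirror; the mirror belongs to the holding event.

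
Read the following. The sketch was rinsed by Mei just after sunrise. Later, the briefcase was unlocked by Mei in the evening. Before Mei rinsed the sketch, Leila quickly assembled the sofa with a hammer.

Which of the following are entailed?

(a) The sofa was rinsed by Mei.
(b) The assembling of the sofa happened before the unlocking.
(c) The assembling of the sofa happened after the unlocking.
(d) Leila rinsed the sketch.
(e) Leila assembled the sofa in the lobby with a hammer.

(a) Not entailed — Mei rinsed the sketch, not the sofa; the sofa belongs to the assembling event.
(b) Entailed — the narrative places the assembling before the unlocking.
(c) Not entailed — the narrative places the assembling before the unlocking, not after.
(d) Not entailed — the passage has Mei rinsing the sketch, not Leila.
(e) Not entailed — 'in the lobby' adds information not in the original event.

(b)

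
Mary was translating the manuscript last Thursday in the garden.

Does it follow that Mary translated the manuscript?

no

'was translating' is progressive; for an accomplishment like 'translate the manuscript', it doesn't entail completion.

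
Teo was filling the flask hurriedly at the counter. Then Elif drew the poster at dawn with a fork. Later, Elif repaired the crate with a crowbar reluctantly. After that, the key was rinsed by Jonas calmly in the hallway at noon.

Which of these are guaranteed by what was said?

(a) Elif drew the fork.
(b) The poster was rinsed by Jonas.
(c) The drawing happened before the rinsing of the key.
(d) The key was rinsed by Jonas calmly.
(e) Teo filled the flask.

(c), (d)

(a) Not entailed — the fork is the instrument, not what was drawn.
(b) Not entailed — Jonas rinsed the key, not the poster; the poster belongs to the drawing event.
(c) Entailed — the narrative places the drawing before the rinsing.
(d) Entailed — the original entails any weakening of itself; this just drops 'at noon', 'in the hallway'.
(e) Not entailed — 'was filling' is progressive on an accomplishment; it does not entail the completed 'filled'.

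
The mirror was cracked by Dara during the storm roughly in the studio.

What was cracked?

'the mirror' marks the patient of the cracking event.

the mirror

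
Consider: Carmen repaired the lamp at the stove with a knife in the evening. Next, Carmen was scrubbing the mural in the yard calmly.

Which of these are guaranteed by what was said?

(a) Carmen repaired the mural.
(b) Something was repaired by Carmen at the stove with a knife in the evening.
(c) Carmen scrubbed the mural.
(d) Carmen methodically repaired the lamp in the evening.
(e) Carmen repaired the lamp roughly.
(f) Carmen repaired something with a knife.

(a) Not entailed — Carmen repaired the lamp, not the mural; the mural belongs to the scrubbing event.
(b) Entailed — the original entails any weakening of itself; this just generalizes the patient.
(c) Entailed — 'scrub' is an activity; 'was scrubbing' entails that some scrubbing happened, so 'scrubbed' holds.
(d) Not entailed — 'methodically' adds information not in the original event.
(e) Not entailed — 'roughly' adds information not in the original event.
(f) Entailed — dropping 'in the evening', 'at the stove' and generalizing the patient leaves a sub-description the original still satisfies.

(b), (c), (f)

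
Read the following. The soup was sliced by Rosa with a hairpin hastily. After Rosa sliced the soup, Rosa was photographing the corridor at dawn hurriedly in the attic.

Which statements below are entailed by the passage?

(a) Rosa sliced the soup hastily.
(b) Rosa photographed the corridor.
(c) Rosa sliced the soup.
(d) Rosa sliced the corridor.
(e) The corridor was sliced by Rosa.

(a) Entailed — this follows by dropping conjuncts from the slicing event's description.
(b) Not entailed — 'was photographing' is progressive on an accomplishment; it does not entail the completed 'photographed'.
(c) Entailed — every conjunct here is already in the original slicing event.
(d) Not entailed — Rosa sliced the soup, not the corridor; the corridor belongs to the photographing event.
(e) Not entailed — Rosa sliced the soup, not the corridor; the corridor belongs to the photographing event.

(a), (c)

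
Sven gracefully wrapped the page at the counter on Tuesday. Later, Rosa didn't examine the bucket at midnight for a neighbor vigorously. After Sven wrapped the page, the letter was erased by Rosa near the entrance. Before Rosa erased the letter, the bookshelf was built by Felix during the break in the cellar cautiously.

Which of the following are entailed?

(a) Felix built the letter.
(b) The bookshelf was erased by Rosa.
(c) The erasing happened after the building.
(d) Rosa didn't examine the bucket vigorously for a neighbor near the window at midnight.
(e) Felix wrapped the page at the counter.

(a) Not entailed — Felix built the bookshelf, not the letter; the letter belongs to the erasing event.
(b) Not entailed — Rosa erased the letter, not the bookshelf; the bookshelf belongs to the building event.
(c) Entailed — the narrative places the building before the erasing.
(d) Entailed — under negation, adding a further restriction is entailed: if no such examining event occurred, none occurred near the window either.
(e) Not entailed — the passage has Sven wrapping the page, not Felix.

(c), (d)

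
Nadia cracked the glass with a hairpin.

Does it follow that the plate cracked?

Nothing is said about any plate; only the glass is affected.

no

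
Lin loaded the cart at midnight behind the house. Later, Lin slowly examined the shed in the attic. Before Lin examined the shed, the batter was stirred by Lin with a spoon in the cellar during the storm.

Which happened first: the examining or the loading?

the loading

The connectives place the loading before the examining.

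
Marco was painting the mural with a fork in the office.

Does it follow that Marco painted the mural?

'was painting' is progressive; for an accomplishment like 'paint the mural', it doesn't entail completion.

no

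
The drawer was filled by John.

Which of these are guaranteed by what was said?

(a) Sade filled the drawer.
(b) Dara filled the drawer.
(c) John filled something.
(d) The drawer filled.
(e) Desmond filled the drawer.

(a) Not entailed — the passage has John filling the drawer, not Sade.
(b) Not entailed — the passage has John filling the drawer, not Dara.
(c) Entailed — this follows by dropping conjuncts from the filling event's description.
(d) Entailed — 'John filled the drawer' is causative; it entails the inchoative 'the drawer filled'.
(e) Not entailed — the passage has John filling the drawer, not Desmond.

(c), (d)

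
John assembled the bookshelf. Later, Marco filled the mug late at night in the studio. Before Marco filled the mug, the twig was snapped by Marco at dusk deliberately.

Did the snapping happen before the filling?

The narrative orders the snapping before the filling.

yes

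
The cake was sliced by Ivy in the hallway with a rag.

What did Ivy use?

'with a rag' marks the instrument of the slicing event.

a rag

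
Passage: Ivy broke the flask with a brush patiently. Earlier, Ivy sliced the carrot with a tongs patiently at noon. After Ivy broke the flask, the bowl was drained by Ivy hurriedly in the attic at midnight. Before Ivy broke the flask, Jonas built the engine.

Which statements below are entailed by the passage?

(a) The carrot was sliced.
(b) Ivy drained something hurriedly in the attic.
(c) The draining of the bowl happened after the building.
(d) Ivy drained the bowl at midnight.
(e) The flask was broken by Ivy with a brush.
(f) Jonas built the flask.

(a), (b), (c), (d), (e)

(a) Entailed — the original entails any weakening of itself; this just drops 'with a tongs', 'at noon', 'patiently' and generalizes the agent.
(b) Entailed — this follows by dropping conjuncts from the draining event's description.
(c) Entailed — the narrative places the building before the draining.
(d) Entailed — this follows by dropping conjuncts from the draining event's description.
(e) Entailed — dropping 'patiently' leaves a sub-description the original still satisfies.
(f) Not entailed — Jonas built the engine, not the flask; the flask belongs to the breaking event.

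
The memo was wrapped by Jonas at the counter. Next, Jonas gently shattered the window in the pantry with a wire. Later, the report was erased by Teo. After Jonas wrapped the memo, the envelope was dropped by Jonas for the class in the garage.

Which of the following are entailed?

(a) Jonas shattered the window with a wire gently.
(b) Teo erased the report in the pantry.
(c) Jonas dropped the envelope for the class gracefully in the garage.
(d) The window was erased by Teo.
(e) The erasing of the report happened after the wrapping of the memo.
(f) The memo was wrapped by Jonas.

(a), (e), (f)

(a) Entailed — dropping 'in the pantry' leaves a sub-description the original still satisfies.
(b) Not entailed — 'in the pantry' adds information not in the original event.
(c) Not entailed — 'gracefully' adds information not in the original event.
(d) Not entailed — Teo erased the report, not the window; the window belongs to the shattering event.
(e) Entailed — the narrative places the wrapping before the erasing.
(f) Entailed — this follows by dropping conjuncts from the wrapping event's description.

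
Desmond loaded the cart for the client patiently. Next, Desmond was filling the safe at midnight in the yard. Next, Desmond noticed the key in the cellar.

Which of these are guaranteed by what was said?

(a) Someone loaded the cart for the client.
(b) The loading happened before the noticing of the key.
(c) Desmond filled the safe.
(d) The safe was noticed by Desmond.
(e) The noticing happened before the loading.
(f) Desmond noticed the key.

(a) Entailed — every conjunct here is already in the original loading event.
(b) Entailed — the narrative places the loading before the noticing.
(c) Not entailed — 'was filling' is progressive on an accomplishment; it does not entail the completed 'filled'.
(d) Not entailed — Desmond noticed the key, not the safe; the safe belongs to the filling event.
(e) Not entailed — the narrative places the loading before the noticing, not after.
(f) Entailed — this follows by dropping conjuncts from the noticing event's description.

(a), (b), (f)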